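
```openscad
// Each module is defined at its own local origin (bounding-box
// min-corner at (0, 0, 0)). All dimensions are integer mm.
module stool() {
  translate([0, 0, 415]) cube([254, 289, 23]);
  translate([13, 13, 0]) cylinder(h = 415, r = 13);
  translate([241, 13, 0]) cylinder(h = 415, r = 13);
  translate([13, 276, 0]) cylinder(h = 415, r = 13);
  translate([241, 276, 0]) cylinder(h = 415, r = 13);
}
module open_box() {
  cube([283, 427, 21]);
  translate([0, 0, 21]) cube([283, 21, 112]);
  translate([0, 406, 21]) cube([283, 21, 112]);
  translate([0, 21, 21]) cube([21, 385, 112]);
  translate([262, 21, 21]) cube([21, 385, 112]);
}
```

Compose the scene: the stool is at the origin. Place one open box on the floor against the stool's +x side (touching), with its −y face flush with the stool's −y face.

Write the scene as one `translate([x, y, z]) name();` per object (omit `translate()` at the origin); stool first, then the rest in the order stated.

stool();
translate([254, 0, 0]) open_box();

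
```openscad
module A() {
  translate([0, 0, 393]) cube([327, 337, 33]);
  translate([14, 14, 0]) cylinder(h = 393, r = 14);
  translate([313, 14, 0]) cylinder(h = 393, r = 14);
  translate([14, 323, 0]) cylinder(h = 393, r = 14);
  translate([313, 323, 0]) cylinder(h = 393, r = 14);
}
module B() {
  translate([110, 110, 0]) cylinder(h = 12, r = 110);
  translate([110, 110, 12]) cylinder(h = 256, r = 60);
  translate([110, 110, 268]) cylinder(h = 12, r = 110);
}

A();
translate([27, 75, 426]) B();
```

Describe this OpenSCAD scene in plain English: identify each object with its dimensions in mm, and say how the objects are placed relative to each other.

A is a simple wooden stool: a rectangular seat 327 mm (x) by 337 mm (y), 33 mm thick, top face at z = 426 mm, on four round legs, each 28 mm in diameter. The legs rest on z = 0, each leg's axis is inset half a diameter from the nearest pair of seat edges (so the leg's bounding box is flush with the corner).

B is a spool: two coaxial disc flanges of radius 110 mm and thickness 12 mm, joined by a core cylinder of radius 60 mm and height 256 mm. The lower flange rests on z = 0 and the three cylinders share a vertical axis.

The spool is on top of the stool.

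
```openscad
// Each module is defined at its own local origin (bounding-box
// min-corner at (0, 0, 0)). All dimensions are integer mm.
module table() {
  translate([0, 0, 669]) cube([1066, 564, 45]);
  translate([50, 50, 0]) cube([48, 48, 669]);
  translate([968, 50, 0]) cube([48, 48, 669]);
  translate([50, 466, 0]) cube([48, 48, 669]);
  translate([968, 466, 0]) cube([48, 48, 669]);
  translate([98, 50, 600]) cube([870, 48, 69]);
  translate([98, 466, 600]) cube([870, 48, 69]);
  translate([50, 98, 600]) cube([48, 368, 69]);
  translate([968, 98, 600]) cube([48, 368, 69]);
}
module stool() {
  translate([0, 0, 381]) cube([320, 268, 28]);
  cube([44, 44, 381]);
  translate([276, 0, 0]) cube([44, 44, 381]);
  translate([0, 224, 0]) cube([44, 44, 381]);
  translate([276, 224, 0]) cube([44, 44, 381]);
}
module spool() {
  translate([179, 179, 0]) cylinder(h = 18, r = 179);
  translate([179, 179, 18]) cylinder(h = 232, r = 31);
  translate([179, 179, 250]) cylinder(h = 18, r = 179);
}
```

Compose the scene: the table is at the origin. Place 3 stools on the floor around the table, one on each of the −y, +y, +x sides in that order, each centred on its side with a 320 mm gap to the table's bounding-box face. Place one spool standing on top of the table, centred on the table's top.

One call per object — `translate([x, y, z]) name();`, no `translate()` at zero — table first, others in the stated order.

table();
translate([373, -588, 0]) stool();
translate([373, 884, 0]) stool();
translate([1386, 148, 0]) stool();
translate([354, 103, 714]) spool();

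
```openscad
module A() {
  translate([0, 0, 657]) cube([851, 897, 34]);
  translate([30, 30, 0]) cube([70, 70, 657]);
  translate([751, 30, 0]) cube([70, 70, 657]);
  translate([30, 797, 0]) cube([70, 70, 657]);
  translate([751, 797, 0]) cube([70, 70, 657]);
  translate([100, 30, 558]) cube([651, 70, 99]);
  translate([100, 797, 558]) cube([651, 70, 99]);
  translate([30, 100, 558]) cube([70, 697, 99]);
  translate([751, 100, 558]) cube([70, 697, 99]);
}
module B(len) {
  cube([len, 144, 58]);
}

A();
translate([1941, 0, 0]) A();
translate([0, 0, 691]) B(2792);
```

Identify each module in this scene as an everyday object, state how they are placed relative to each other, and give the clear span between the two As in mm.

Second table starts at x = 1941; first ends at x = 851; clear span = 1941 − 851 = 1090 mm.

A is a table. B is a beam. A beam spans the tops of two tables. The clear span between the two tables is 1090 mm.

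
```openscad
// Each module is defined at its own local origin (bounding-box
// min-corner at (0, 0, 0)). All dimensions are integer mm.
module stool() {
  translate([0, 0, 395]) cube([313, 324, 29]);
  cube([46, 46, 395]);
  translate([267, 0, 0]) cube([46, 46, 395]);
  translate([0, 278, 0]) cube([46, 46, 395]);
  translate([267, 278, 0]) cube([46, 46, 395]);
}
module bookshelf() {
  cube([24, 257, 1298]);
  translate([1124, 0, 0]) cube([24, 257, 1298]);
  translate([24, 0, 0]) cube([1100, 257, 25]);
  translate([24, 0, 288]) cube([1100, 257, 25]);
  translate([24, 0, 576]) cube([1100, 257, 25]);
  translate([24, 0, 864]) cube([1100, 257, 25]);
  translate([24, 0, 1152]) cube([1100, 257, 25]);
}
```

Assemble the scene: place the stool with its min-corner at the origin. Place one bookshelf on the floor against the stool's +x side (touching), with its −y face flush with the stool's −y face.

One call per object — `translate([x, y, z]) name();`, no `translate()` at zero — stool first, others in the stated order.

stool();
translate([313, 0, 0]) bookshelf();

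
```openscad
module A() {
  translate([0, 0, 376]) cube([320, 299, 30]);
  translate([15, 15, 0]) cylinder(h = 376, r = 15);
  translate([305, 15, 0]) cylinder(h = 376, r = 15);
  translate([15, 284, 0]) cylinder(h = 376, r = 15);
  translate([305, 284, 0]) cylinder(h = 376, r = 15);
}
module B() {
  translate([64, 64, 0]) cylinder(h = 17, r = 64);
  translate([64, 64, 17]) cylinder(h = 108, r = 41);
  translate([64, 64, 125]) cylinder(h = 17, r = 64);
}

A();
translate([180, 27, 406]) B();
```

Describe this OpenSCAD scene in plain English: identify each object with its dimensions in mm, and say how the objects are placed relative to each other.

A is a simple wooden stool: a rectangular seat 320 mm (x) by 299 mm (y), 30 mm thick, top face at z = 406 mm, on four round legs, each 30 mm in diameter. The legs rest on z = 0, each leg's axis is inset half a diameter from the nearest pair of seat edges (so the leg's bounding box is flush with the corner).

B is a spool: two coaxial disc flanges of radius 64 mm and thickness 17 mm, joined by a core cylinder of radius 41 mm and height 108 mm. The lower flange rests on z = 0 and the three cylinders share a vertical axis.

The spool is on top of the stool.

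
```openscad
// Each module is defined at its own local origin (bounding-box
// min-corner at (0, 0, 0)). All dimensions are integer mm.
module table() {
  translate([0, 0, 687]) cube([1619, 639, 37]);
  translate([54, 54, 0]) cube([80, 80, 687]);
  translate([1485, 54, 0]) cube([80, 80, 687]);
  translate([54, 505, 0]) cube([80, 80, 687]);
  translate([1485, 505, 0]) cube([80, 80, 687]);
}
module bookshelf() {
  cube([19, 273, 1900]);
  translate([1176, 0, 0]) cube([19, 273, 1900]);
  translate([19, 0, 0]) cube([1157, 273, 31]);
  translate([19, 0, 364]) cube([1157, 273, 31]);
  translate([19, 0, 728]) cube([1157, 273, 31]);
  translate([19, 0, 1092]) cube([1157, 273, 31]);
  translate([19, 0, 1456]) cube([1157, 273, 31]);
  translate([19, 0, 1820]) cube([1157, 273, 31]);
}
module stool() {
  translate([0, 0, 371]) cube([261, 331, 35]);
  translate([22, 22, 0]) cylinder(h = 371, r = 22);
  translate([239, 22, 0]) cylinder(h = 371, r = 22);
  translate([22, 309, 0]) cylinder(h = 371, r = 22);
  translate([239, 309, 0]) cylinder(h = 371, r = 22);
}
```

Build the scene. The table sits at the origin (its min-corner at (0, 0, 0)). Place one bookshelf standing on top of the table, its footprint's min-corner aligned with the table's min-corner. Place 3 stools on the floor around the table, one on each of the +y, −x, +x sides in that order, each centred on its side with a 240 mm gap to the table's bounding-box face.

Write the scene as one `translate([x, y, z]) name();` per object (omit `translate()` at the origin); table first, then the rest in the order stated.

table();
translate([0, 0, 724]) bookshelf();
translate([679, 879, 0]) stool();
translate([-501, 154, 0]) stool();
translate([1859, 154, 0]) stool();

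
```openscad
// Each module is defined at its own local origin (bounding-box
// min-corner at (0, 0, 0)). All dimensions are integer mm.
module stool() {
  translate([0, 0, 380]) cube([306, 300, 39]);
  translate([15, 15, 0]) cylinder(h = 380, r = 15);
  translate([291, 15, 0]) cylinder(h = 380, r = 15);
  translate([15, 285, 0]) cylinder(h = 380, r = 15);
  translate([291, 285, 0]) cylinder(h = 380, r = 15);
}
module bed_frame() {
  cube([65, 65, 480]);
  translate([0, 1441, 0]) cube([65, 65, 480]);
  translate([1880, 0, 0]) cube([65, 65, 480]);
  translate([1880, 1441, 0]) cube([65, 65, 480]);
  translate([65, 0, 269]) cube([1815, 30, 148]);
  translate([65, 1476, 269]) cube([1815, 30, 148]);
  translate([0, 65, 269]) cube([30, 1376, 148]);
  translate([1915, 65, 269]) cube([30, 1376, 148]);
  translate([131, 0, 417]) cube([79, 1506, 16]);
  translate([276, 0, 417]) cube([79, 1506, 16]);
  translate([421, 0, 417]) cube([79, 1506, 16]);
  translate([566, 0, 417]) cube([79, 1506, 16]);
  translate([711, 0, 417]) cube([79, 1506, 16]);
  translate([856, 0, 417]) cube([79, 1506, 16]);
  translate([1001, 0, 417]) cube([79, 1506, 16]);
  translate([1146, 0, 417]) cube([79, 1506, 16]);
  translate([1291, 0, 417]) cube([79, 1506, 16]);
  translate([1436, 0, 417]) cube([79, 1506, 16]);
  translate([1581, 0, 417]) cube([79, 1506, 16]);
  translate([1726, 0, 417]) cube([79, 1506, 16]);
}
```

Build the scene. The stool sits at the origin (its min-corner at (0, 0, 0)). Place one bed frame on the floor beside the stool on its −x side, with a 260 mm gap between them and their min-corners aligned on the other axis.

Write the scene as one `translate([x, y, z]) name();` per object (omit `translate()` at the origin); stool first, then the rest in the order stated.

stool();
translate([-2205, 0, 0]) bed_frame();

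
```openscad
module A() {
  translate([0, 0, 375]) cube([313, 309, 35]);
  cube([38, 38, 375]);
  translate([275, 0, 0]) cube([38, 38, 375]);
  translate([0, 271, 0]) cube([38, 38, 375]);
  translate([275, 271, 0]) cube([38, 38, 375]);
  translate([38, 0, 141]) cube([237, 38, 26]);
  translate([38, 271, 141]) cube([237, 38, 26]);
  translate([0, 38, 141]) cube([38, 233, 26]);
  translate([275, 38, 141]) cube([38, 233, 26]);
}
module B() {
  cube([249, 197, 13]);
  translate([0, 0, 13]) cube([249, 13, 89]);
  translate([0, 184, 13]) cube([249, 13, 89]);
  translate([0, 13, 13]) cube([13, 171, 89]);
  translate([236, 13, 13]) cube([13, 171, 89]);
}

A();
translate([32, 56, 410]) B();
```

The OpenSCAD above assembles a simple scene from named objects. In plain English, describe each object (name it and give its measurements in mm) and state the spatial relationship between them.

A is a four-legged stool. The seat is 313×309 mm, 35 mm thick, top at z = 410 mm. It stands on four square legs, each 38×38 mm in cross-section, from z = 0 to the seat underside, each flush with a corner of the seat. Four stretchers, 38 mm wide and 26 mm tall, connect adjacent legs with their undersides at z = 141 mm, each running between the inner faces of the legs it joins and aligned with the legs' outer faces on the other axis.

B is an open-topped rectangular box: outside dimensions 249×197×102 mm, with a uniform wall and base thickness of 13 mm. The base is a full 249×197 slab on the floor; four walls sit on top of the base. The front and back walls (the −y and +y sides) span the full width; the two side walls fit between them.

The open box is on top of the stool, centred.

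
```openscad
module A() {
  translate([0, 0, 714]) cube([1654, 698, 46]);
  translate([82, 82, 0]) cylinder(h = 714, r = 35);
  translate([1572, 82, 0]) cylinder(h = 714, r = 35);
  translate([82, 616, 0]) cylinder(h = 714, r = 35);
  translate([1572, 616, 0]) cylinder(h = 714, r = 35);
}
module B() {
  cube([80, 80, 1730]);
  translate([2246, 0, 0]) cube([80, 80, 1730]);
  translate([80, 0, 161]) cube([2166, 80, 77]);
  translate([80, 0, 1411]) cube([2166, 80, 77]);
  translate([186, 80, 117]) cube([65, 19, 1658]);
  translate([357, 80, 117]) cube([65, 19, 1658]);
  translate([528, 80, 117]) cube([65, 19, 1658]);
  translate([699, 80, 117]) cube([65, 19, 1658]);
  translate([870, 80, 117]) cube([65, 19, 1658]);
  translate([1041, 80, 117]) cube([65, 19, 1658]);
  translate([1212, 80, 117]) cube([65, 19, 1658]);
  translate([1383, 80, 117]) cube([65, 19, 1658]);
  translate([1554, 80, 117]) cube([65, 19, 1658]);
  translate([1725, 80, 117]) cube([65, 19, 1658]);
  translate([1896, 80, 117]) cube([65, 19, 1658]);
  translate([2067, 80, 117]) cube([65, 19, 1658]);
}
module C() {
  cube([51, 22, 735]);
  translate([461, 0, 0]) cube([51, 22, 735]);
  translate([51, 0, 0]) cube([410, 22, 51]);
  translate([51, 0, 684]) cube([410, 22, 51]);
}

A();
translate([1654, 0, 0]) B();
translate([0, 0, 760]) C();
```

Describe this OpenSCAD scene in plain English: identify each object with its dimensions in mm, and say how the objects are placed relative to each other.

A is a table: top 1654 mm (x) × 698 mm (y), 46 mm thick, upper face at z = 760 mm, on four round legs of 70 mm diameter, each leg's bounding box inset 47 mm from the nearest pair of top edges, running from z = 0 to the bottom of the top.

B is a fence section. Two 80×80 mm posts, 1730 mm tall, stand on the floor with a clear span of 2166 mm between their inner faces. Two horizontal rails of 80×77 mm section span the gap between the posts with their undersides at z = 161 mm and z = 1411 mm, flush with the posts' −y face. 12 pickets, each 65 mm wide, 19 mm thick and 1658 mm tall, are fixed to the +y face of the rails with their bottoms at z = 117 mm, evenly spaced across the span with equal gaps (rounded down to the nearest mm) at the −x end and between each pair — any rounding remainder accumulates at the +x end.

C is a picture frame with a 410×633 mm rectangular opening (x by z) and a uniform 51 mm border on every side. Frame depth is 22 mm along y. It is built from two vertical stiles running the full outside height and two horizontal rails spanning the gap between the stiles.

The fence section is against the table's +x side, with their −y faces flush. The picture frame is on top of the table.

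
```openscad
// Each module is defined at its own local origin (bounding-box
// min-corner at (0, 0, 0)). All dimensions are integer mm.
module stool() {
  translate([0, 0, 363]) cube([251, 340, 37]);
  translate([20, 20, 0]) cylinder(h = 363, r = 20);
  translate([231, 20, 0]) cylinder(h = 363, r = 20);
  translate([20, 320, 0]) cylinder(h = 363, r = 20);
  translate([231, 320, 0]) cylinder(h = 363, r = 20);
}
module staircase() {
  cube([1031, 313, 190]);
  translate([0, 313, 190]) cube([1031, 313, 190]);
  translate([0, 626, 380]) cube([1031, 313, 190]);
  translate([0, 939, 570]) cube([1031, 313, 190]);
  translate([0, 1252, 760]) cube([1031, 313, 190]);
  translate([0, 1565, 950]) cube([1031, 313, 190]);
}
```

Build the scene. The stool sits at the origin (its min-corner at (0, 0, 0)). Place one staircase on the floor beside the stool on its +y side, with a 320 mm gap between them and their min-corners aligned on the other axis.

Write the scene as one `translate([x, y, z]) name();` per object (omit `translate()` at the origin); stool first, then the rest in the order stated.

stool();
translate([0, 660, 0]) staircase();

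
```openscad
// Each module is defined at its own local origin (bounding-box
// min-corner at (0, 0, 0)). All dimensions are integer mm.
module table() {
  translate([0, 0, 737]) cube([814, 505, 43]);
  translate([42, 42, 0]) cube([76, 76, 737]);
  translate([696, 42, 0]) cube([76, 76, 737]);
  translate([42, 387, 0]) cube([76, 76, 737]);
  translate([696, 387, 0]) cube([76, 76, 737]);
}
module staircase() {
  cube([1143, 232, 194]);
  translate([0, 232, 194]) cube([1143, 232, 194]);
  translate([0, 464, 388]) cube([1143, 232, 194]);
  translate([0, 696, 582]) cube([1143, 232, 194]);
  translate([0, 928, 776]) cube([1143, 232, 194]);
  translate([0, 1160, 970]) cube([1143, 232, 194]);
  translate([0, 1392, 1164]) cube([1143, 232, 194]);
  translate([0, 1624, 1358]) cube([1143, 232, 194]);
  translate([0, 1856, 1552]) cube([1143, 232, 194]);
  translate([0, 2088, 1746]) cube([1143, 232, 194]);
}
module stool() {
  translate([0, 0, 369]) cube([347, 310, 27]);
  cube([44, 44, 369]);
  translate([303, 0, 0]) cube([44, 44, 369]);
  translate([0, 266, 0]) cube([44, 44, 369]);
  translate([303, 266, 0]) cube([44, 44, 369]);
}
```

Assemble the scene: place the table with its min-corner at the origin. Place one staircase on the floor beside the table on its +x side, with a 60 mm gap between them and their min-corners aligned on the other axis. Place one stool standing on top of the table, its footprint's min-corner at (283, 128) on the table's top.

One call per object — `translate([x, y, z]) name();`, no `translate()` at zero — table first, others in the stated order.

table();
translate([874, 0, 0]) staircase();
translate([283, 128, 780]) stool();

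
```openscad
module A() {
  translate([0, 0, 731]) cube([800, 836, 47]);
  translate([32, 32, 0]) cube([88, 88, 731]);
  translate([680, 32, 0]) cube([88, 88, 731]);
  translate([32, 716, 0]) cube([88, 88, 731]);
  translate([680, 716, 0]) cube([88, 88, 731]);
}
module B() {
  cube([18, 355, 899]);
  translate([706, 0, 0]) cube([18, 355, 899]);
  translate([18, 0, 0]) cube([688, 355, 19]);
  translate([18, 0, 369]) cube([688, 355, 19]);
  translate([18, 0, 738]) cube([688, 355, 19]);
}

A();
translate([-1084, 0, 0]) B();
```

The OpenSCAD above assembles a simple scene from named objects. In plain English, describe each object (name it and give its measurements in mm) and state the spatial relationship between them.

A is a rectangular dining table. The top is 800×836×47 mm with its upper surface at z = 778 mm. It stands on four 88×88 mm square legs, each inset 32 mm from the nearest pair of top edges, running from the floor to the underside of the top.

B is an open bookshelf. Two side panels, each 18 mm thick, 355 mm deep and 899 mm tall, stand 724 mm apart (outside-to-outside). Between them sit 3 shelves, each 19 mm thick and 355 mm deep, spanning the full gap between the sides. The bottom shelf rests on the floor (its underside at z = 0) and the clear gap between one shelf's top and the next shelf's underside is 350 mm.

The bookshelf is on the floor beside the table on its −x side.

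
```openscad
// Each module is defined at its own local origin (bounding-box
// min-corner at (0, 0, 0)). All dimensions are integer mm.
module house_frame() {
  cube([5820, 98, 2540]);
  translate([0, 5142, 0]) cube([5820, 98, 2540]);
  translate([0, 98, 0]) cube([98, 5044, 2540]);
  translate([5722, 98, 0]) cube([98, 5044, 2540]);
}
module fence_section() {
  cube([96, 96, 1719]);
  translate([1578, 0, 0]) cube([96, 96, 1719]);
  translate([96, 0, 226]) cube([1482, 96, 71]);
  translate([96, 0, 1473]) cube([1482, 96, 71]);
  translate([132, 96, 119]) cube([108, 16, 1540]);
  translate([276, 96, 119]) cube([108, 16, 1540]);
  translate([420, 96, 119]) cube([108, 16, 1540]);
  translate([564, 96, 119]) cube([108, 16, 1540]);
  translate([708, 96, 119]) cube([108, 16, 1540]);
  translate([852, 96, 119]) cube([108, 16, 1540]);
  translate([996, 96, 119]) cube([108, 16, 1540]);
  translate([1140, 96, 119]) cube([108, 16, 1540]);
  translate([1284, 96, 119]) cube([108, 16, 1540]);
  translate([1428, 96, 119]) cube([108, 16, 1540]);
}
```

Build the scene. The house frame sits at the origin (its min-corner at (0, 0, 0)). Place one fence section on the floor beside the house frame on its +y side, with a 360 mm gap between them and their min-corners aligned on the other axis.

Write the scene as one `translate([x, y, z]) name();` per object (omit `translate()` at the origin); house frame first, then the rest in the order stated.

house_frame();
translate([0, 5600, 0]) fence_section();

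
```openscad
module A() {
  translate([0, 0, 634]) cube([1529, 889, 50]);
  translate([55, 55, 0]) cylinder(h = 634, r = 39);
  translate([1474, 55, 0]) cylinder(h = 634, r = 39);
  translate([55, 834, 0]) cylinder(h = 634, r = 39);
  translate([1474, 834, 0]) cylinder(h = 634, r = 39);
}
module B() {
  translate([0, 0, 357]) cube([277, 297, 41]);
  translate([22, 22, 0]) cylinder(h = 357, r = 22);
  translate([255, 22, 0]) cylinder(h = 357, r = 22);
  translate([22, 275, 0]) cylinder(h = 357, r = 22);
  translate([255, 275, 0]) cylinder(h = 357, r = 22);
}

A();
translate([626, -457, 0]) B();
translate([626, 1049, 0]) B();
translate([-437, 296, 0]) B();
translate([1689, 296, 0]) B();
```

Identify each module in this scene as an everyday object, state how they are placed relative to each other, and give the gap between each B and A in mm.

Each stool's nearest face is 160 mm from the table's bounding box.

A is a table. B is a stool. Four stools sit around the table at the −y, +y, −x, +x sides. The gap between each stool and the table is 160 mm.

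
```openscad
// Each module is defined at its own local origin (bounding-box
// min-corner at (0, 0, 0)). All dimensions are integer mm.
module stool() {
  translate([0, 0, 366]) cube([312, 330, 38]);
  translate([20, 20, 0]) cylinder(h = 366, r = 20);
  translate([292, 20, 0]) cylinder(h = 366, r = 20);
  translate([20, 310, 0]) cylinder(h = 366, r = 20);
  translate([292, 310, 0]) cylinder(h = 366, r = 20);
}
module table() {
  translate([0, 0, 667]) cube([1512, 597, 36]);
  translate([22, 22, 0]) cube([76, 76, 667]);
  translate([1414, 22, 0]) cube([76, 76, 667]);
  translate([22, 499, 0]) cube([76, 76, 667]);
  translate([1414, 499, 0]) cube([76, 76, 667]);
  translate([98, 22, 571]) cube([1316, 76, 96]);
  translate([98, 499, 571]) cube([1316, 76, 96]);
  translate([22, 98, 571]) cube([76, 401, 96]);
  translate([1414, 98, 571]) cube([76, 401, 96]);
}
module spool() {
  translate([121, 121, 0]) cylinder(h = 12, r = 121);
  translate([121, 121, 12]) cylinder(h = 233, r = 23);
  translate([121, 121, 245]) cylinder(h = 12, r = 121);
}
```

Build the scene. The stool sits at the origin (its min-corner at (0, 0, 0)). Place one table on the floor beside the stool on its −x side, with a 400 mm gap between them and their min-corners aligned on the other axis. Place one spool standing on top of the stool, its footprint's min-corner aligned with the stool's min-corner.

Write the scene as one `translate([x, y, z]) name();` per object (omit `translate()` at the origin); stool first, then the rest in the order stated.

stool();
translate([-1912, 0, 0]) table();
translate([0, 0, 404]) spool();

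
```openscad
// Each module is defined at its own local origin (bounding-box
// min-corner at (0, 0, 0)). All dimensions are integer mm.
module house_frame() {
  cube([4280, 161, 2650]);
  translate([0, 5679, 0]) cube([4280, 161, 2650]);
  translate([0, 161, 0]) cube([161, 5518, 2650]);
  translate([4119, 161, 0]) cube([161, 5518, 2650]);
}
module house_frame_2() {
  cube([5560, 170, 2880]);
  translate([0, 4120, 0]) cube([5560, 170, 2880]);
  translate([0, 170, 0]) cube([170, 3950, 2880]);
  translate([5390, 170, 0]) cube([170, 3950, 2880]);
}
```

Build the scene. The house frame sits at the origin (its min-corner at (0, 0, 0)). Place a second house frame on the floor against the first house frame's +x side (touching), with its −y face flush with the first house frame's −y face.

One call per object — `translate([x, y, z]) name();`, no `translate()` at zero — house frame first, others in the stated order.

house_frame();
translate([4280, 0, 0]) house_frame_2();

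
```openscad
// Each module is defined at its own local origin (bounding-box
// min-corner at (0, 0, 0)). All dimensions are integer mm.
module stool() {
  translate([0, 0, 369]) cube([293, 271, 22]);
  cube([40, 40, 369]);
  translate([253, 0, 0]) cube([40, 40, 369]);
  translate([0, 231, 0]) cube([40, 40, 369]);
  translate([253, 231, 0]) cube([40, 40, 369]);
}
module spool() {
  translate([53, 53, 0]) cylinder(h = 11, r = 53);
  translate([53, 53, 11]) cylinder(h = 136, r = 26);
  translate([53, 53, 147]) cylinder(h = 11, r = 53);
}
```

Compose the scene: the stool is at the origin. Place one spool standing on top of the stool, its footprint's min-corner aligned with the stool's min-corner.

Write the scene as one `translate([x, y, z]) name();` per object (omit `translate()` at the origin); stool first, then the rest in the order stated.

stool();
translate([0, 0, 391]) spool();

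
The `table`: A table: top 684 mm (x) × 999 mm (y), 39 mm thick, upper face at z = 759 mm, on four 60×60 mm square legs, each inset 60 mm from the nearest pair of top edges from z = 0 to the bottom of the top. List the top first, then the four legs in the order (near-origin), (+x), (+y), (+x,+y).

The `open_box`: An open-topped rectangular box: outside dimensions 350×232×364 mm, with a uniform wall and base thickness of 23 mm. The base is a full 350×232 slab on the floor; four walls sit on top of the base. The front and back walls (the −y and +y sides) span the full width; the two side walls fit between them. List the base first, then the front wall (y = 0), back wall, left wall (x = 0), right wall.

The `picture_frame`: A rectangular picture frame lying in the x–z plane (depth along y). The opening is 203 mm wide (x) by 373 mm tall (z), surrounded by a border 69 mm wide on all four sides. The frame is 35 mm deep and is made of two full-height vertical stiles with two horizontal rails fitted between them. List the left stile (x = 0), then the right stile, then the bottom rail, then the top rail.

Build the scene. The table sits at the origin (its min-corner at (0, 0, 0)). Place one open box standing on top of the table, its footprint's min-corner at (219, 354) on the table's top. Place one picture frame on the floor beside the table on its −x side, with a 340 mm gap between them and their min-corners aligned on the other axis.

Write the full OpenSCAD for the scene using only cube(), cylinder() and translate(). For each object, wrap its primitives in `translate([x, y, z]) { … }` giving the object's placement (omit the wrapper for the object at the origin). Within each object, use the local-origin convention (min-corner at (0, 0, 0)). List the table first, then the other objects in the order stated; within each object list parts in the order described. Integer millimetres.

translate([0, 0, 720]) cube([684, 999, 39]);
translate([60, 60, 0]) cube([60, 60, 720]);
translate([564, 60, 0]) cube([60, 60, 720]);
translate([60, 879, 0]) cube([60, 60, 720]);
translate([564, 879, 0]) cube([60, 60, 720]);
translate([219, 354, 759]) {
  cube([350, 232, 23]);
  translate([0, 0, 23]) cube([350, 23, 341]);
  translate([0, 209, 23]) cube([350, 23, 341]);
  translate([0, 23, 23]) cube([23, 186, 341]);
  translate([327, 23, 23]) cube([23, 186, 341]);
}
translate([-681, 0, 0]) {
  cube([69, 35, 511]);
  translate([272, 0, 0]) cube([69, 35, 511]);
  translate([69, 0, 0]) cube([203, 35, 69]);
  translate([69, 0, 442]) cube([203, 35, 69]);
}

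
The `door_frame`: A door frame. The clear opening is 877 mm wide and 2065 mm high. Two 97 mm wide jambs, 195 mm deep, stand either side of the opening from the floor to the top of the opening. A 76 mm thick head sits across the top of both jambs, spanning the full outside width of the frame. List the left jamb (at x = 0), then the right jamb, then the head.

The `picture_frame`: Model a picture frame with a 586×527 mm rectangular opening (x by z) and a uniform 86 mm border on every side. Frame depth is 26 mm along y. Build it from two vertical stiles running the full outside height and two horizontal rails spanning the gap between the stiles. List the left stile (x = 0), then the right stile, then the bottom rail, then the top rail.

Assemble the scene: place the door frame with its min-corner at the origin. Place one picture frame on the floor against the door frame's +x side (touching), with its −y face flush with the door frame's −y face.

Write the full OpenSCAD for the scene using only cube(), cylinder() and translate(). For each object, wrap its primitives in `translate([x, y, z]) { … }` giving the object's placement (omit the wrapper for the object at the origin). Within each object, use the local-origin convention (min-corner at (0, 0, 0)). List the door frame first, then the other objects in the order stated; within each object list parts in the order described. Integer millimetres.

cube([97, 195, 2065]);
translate([974, 0, 0]) cube([97, 195, 2065]);
translate([0, 0, 2065]) cube([1071, 195, 76]);
translate([1071, 0, 0]) {
  cube([86, 26, 699]);
  translate([672, 0, 0]) cube([86, 26, 699]);
  translate([86, 0, 0]) cube([586, 26, 86]);
  translate([86, 0, 613]) cube([586, 26, 86]);
}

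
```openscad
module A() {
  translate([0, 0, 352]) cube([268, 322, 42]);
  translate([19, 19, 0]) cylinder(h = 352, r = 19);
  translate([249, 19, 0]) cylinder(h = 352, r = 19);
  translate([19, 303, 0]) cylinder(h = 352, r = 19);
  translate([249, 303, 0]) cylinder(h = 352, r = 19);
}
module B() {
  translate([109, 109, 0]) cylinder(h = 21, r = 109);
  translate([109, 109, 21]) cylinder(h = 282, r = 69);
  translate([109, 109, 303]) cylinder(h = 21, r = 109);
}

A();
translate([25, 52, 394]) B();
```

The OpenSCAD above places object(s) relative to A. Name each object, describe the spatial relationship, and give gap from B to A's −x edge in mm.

The spool's min-x is at 25; the stool's min-x is 0; gap = 25 mm.

A is a stool. B is a spool. The spool is on top of the stool, centred. The gap from the spool to the stool's −x edge is 25 mm.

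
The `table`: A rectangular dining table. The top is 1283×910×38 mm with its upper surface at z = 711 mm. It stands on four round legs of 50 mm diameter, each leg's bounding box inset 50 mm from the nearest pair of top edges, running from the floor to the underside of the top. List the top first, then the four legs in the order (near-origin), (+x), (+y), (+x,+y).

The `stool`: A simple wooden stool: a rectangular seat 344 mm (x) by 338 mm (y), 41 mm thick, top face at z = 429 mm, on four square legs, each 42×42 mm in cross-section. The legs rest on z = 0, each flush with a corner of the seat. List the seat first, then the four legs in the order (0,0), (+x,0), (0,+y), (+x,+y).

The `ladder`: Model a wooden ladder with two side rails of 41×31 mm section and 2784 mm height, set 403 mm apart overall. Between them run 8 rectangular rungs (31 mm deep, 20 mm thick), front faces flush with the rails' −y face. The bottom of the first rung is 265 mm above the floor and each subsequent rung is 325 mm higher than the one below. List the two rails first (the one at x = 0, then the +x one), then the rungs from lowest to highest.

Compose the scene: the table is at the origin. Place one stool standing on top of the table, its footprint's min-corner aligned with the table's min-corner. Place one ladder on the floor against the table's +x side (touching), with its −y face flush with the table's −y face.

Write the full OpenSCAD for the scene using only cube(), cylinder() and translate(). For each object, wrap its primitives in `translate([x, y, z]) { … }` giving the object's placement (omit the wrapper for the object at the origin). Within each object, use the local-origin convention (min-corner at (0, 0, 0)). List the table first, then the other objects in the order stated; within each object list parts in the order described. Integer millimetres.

translate([0, 0, 673]) cube([1283, 910, 38]);
translate([75, 75, 0]) cylinder(h = 673, r = 25);
translate([1208, 75, 0]) cylinder(h = 673, r = 25);
translate([75, 835, 0]) cylinder(h = 673, r = 25);
translate([1208, 835, 0]) cylinder(h = 673, r = 25);
translate([0, 0, 711]) {
  translate([0, 0, 388]) cube([344, 338, 41]);
  cube([42, 42, 388]);
  translate([302, 0, 0]) cube([42, 42, 388]);
  translate([0, 296, 0]) cube([42, 42, 388]);
  translate([302, 296, 0]) cube([42, 42, 388]);
}
translate([1283, 0, 0]) {
  cube([41, 31, 2784]);
  translate([362, 0, 0]) cube([41, 31, 2784]);
  translate([41, 0, 265]) cube([321, 31, 20]);
  translate([41, 0, 590]) cube([321, 31, 20]);
  translate([41, 0, 915]) cube([321, 31, 20]);
  translate([41, 0, 1240]) cube([321, 31, 20]);
  translate([41, 0, 1565]) cube([321, 31, 20]);
  translate([41, 0, 1890]) cube([321, 31, 20]);
  translate([41, 0, 2215]) cube([321, 31, 20]);
  translate([41, 0, 2540]) cube([321, 31, 20]);
}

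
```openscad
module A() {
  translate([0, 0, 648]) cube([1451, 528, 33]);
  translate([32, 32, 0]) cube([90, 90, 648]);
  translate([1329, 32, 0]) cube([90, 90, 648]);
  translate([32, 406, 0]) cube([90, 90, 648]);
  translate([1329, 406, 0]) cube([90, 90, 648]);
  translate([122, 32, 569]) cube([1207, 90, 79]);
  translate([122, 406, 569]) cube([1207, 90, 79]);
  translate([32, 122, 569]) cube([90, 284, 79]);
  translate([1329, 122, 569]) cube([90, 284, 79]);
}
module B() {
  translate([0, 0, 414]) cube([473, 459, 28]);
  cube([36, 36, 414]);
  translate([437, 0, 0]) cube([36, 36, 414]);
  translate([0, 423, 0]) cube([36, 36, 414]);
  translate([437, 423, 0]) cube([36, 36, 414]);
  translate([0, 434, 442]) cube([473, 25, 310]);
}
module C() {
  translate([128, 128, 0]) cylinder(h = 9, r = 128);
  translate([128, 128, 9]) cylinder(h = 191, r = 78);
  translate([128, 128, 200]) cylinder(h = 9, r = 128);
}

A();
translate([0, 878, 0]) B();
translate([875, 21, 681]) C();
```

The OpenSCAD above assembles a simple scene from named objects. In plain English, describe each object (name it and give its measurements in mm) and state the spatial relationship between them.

A is a table: top 1451 mm (x) × 528 mm (y), 33 mm thick, upper face at z = 681 mm, on four 90×90 mm square legs, each inset 32 mm from the nearest pair of top edges, running from z = 0 to the bottom of the top. Four apron rails, 90 mm thick and 79 mm tall, run between adjacent legs with their top edges flush with the underside of the top and their outer faces flush with the legs' outer faces.

B is a chair: 473×459 mm seat, 28 mm thick, top at z = 442 mm, on four 36 mm square corner legs flush with the seat edges. A 25 mm thick backrest slab spans the full seat width, extending 310 mm above the seat top, its back face flush with the seat's +y edge.

C is a spool: two coaxial disc flanges of radius 128 mm and thickness 9 mm, joined by a core cylinder of radius 78 mm and height 191 mm. The lower flange rests on z = 0 and the three cylinders share a vertical axis.

The chair is on the floor beside the table on its +y side. The spool is on top of the table.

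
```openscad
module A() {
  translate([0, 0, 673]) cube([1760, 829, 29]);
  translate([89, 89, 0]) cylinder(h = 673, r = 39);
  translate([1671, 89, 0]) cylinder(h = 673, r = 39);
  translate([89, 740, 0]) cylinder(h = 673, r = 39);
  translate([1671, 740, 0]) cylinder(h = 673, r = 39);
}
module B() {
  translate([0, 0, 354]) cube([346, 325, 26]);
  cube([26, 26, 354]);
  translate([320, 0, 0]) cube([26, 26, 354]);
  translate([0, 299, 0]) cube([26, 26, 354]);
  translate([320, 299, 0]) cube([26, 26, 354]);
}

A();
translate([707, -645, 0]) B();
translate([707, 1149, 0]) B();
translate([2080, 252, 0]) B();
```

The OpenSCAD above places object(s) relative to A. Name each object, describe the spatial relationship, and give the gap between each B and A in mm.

A is a table. B is a stool. Three stools sit around the table at the −y, +y, +x sides. The gap between each stool and the table is 320 mm.

Each stool's nearest face is 320 mm from the table's bounding box.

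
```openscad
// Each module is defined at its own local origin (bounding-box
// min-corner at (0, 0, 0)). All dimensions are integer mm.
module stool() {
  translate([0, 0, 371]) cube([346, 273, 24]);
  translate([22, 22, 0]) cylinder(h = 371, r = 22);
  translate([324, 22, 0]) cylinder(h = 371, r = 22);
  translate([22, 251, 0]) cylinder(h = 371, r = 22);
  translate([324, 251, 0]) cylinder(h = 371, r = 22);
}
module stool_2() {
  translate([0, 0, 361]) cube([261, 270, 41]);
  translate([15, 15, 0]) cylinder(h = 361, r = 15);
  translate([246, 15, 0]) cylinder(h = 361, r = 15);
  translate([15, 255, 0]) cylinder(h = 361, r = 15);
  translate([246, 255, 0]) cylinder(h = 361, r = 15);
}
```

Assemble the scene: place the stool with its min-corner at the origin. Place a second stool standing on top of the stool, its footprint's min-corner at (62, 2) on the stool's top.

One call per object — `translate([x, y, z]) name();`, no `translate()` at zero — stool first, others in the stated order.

stool();
translate([62, 2, 395]) stool_2();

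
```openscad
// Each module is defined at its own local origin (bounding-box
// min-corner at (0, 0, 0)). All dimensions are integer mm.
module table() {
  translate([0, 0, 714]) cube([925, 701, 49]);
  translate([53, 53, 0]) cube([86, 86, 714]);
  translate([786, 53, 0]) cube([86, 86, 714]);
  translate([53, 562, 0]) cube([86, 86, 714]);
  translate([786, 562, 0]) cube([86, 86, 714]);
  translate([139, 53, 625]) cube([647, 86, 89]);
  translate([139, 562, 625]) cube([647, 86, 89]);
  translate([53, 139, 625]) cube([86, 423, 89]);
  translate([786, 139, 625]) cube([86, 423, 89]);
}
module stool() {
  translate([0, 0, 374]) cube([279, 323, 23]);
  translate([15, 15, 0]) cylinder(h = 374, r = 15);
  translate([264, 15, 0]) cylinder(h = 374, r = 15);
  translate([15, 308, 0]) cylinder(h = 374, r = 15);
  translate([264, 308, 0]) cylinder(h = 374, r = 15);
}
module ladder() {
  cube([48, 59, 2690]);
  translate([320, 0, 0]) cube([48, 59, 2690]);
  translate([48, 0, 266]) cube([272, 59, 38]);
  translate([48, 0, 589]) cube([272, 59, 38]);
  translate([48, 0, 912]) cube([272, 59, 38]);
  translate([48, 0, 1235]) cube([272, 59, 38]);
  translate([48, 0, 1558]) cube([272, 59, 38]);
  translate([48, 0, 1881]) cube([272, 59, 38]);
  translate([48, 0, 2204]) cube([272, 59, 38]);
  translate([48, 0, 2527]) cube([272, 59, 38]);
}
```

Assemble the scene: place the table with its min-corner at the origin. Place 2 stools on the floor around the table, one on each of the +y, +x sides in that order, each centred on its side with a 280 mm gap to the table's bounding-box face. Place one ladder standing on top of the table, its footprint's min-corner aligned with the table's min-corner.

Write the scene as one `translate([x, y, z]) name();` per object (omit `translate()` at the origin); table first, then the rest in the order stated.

table();
translate([323, 981, 0]) stool();
translate([1205, 189, 0]) stool();
translate([0, 0, 763]) ladder();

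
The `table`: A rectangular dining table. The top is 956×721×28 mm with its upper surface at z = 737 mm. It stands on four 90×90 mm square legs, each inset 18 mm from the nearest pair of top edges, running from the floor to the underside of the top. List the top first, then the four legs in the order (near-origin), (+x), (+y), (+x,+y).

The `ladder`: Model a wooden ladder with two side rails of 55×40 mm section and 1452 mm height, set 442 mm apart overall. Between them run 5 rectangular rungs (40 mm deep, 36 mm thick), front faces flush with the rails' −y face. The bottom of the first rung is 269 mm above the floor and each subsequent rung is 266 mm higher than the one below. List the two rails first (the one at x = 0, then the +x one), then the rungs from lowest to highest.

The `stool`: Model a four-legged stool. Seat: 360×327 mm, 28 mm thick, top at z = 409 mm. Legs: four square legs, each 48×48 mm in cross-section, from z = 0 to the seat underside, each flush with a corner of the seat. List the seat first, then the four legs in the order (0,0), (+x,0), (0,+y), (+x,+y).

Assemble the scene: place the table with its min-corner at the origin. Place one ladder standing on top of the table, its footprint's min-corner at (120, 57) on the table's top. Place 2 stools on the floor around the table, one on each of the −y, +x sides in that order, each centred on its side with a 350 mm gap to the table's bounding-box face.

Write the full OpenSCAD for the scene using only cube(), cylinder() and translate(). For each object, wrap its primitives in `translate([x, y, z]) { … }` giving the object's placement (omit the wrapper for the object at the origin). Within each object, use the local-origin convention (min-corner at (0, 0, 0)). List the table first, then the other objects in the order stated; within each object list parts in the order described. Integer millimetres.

translate([0, 0, 709]) cube([956, 721, 28]);
translate([18, 18, 0]) cube([90, 90, 709]);
translate([848, 18, 0]) cube([90, 90, 709]);
translate([18, 613, 0]) cube([90, 90, 709]);
translate([848, 613, 0]) cube([90, 90, 709]);
translate([120, 57, 737]) {
  cube([55, 40, 1452]);
  translate([387, 0, 0]) cube([55, 40, 1452]);
  translate([55, 0, 269]) cube([332, 40, 36]);
  translate([55, 0, 535]) cube([332, 40, 36]);
  translate([55, 0, 801]) cube([332, 40, 36]);
  translate([55, 0, 1067]) cube([332, 40, 36]);
  translate([55, 0, 1333]) cube([332, 40, 36]);
}
translate([298, -677, 0]) {
  translate([0, 0, 381]) cube([360, 327, 28]);
  cube([48, 48, 381]);
  translate([312, 0, 0]) cube([48, 48, 381]);
  translate([0, 279, 0]) cube([48, 48, 381]);
  translate([312, 279, 0]) cube([48, 48, 381]);
}
translate([1306, 197, 0]) {
  translate([0, 0, 381]) cube([360, 327, 28]);
  cube([48, 48, 381]);
  translate([312, 0, 0]) cube([48, 48, 381]);
  translate([0, 279, 0]) cube([48, 48, 381]);
  translate([312, 279, 0]) cube([48, 48, 381]);
}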